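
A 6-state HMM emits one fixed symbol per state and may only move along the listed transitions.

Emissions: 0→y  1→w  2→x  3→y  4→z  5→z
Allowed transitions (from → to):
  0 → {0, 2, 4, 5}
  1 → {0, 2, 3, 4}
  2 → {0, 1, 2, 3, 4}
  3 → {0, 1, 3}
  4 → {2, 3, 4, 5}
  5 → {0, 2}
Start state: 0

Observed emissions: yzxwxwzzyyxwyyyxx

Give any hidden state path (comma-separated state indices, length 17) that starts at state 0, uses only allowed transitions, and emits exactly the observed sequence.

  [0] y  {0,3}  => 0  start
  [1] z  {4,5}  => 5  0->5 ok
  [2] x  {2}  => 2  5->2 ok
  [3] w  {1}  => 1  2->1 ok
  [4] x  {2}  => 2  1->2 ok
  [5] w  {1}  => 1  2->1 ok
  [6] z  {4,5}  => 4  1->4 ok
  [7] z  {4,5}  => 4  4->4 ok
  [8] y  {0,3}  => 3  4->3 ok
  [9] y  {0,3}  => 0  3->0 ok
  [10] x  {2}  => 2  0->2 ok
  [11] w  {1}  => 1  2->1 ok
  [12] y  {0,3}  => 3  1->3 ok
  [13] y  {0,3}  => 3  3->3 ok
  [14] y  {0,3}  => 0  3->0 ok
  [15] x  {2}  => 2  0->2 ok
  [16] x  {2}  => 2  2->2 ok

0,5,2,1,2,1,4,4,3,0,2,1,3,3,0,2,2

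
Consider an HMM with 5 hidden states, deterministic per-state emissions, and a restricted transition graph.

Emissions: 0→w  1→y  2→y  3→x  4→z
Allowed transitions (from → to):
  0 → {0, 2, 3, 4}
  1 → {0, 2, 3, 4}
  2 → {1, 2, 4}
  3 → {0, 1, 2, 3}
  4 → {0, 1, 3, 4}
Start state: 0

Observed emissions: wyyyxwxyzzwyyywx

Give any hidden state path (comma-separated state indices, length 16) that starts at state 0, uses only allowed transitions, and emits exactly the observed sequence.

0,2,2,1,3,0,3,1,4,4,0,2,2,1,0,3

  0: obs=w cand={0} pick 0 [start]
  1: obs=y cand={1,2} pick 2 [0->2 ok]
  2: obs=y cand={1,2} pick 2 [2->2 ok]
  3: obs=y cand={1,2} pick 1 [2->1 ok]
  4: obs=x cand={3} pick 3 [1->3 ok]
  5: obs=w cand={0} pick 0 [3->0 ok]
  6: obs=x cand={3} pick 3 [0->3 ok]
  7: obs=y cand={1,2} pick 1 [3->1 ok]
  8: obs=z cand={4} pick 4 [1->4 ok]
  9: obs=z cand={4} pick 4 [4->4 ok]
  10: obs=w cand={0} pick 0 [4->0 ok]
  11: obs=y cand={1,2} pick 2 [0->2 ok]
  12: obs=y cand={1,2} pick 2 [2->2 ok]
  13: obs=y cand={1,2} pick 1 [2->1 ok]
  14: obs=w cand={0} pick 0 [1->0 ok]
  15: obs=x cand={3} pick 3 [0->3 ok]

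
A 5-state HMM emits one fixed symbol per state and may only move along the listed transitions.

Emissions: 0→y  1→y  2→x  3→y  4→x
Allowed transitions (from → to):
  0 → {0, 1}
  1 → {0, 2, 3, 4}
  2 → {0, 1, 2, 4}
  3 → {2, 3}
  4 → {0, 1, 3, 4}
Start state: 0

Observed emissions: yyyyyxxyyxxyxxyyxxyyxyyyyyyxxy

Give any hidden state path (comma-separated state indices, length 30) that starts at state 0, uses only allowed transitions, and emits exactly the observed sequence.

  0: obs=y cand={0,1,3} pick 0 [start]
  1: obs=y cand={0,1,3} pick 0 [0->0 ok]
  2: obs=y cand={0,1,3} pick 0 [0->0 ok]
  3: obs=y cand={0,1,3} pick 1 [0->1 ok]
  4: obs=y cand={0,1,3} pick 3 [1->3 ok]
  5: obs=x cand={2,4} pick 2 [3->2 ok]
  6: obs=x cand={2,4} pick 4 [2->4 ok]
  7: obs=y cand={0,1,3} pick 3 [4->3 ok]
  8: obs=y cand={0,1,3} pick 3 [3->3 ok]
  9: obs=x cand={2,4} pick 2 [3->2 ok]
  10: obs=x cand={2,4} pick 2 [2->2 ok]
  11: obs=y cand={0,1,3} pick 1 [2->1 ok]
  12: obs=x cand={2,4} pick 4 [1->4 ok]
  13: obs=x cand={2,4} pick 4 [4->4 ok]
  14: obs=y cand={0,1,3} pick 1 [4->1 ok]
  15: obs=y cand={0,1,3} pick 3 [1->3 ok]
  16: obs=x cand={2,4} pick 2 [3->2 ok]
  17: obs=x cand={2,4} pick 2 [2->2 ok]
  18: obs=y cand={0,1,3} pick 0 [2->0 ok]
  19: obs=y cand={0,1,3} pick 1 [0->1 ok]
  20: obs=x cand={2,4} pick 2 [1->2 ok]
  21: obs=y cand={0,1,3} pick 0 [2->0 ok]
  22: obs=y cand={0,1,3} pick 0 [0->0 ok]
  23: obs=y cand={0,1,3} pick 1 [0->1 ok]
  24: obs=y cand={0,1,3} pick 3 [1->3 ok]
  25: obs=y cand={0,1,3} pick 3 [3->3 ok]
  26: obs=y cand={0,1,3} pick 3 [3->3 ok]
  27: obs=x cand={2,4} pick 2 [3->2 ok]
  28: obs=x cand={2,4} pick 4 [2->4 ok]
  29: obs=y cand={0,1,3} pick 3 [4->3 ok]

0,0,0,1,3,2,4,3,3,2,2,1,4,4,1,3,2,2,0,1,2,0,0,1,3,3,3,2,4,3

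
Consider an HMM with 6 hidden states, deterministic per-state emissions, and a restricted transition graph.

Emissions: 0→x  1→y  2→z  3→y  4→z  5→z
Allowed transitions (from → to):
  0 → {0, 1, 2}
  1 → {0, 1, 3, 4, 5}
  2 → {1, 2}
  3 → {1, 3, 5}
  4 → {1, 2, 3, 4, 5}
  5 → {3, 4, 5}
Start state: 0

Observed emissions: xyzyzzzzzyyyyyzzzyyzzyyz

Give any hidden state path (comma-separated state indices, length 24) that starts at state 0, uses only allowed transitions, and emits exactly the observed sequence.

  [0] x  {0}  => 0  start
  [1] y  {1,3}  => 1  0->1 ok
  [2] z  {2,4,5}  => 4  1->4 ok
  [3] y  {1,3}  => 1  4->1 ok
  [4] z  {2,4,5}  => 5  1->5 ok
  [5] z  {2,4,5}  => 5  5->5 ok
  [6] z  {2,4,5}  => 4  5->4 ok
  [7] z  {2,4,5}  => 2  4->2 ok
  [8] z  {2,4,5}  => 2  2->2 ok
  [9] y  {1,3}  => 1  2->1 ok
  [10] y  {1,3}  => 3  1->3 ok
  [11] y  {1,3}  => 1  3->1 ok
  [12] y  {1,3}  => 1  1->1 ok
  [13] y  {1,3}  => 1  1->1 ok
  [14] z  {2,4,5}  => 4  1->4 ok
  [15] z  {2,4,5}  => 4  4->4 ok
  [16] z  {2,4,5}  => 2  4->2 ok
  [17] y  {1,3}  => 1  2->1 ok
  [18] y  {1,3}  => 3  1->3 ok
  [19] z  {2,4,5}  => 5  3->5 ok
  [20] z  {2,4,5}  => 5  5->5 ok
  [21] y  {1,3}  => 3  5->3 ok
  [22] y  {1,3}  => 1  3->1 ok
  [23] z  {2,4,5}  => 4  1->4 ok

0,1,4,1,5,5,4,2,2,1,3,1,1,1,4,4,2,1,3,5,5,3,1,4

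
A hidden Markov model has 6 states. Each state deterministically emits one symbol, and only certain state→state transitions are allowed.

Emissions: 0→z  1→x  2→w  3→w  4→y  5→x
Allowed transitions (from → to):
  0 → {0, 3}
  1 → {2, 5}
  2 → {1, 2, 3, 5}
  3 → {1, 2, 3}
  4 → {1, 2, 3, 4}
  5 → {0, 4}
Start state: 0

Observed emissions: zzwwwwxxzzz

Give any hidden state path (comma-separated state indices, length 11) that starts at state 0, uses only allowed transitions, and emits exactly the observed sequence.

0,0,3,2,3,2,1,5,0,0,0

  t0 'z' -> {0}, take 0 (start)
  t1 'z' -> {0}, take 0 (0->0 ok)
  t2 'w' -> {2,3}, take 3 (0->3 ok)
  t3 'w' -> {2,3}, take 2 (3->2 ok)
  t4 'w' -> {2,3}, take 3 (2->3 ok)
  t5 'w' -> {2,3}, take 2 (3->2 ok)
  t6 'x' -> {1,5}, take 1 (2->1 ok)
  t7 'x' -> {1,5}, take 5 (1->5 ok)
  t8 'z' -> {0}, take 0 (5->0 ok)
  t9 'z' -> {0}, take 0 (0->0 ok)
  t10 'z' -> {0}, take 0 (0->0 ok)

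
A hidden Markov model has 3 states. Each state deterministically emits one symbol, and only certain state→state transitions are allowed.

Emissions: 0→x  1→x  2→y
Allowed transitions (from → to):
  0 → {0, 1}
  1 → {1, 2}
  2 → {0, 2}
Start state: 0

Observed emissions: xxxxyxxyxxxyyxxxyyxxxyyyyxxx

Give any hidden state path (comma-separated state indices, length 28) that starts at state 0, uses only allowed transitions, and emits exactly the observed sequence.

  0: obs=x cand={0,1} pick 0 [start]
  1: obs=x cand={0,1} pick 0 [0->0 ok]
  2: obs=x cand={0,1} pick 0 [0->0 ok]
  3: obs=x cand={0,1} pick 1 [0->1 ok]
  4: obs=y cand={2} pick 2 [1->2 ok]
  5: obs=x cand={0,1} pick 0 [2->0 ok]
  6: obs=x cand={0,1} pick 1 [0->1 ok]
  7: obs=y cand={2} pick 2 [1->2 ok]
  8: obs=x cand={0,1} pick 0 [2->0 ok]
  9: obs=x cand={0,1} pick 1 [0->1 ok]
  10: obs=x cand={0,1} pick 1 [1->1 ok]
  11: obs=y cand={2} pick 2 [1->2 ok]
  12: obs=y cand={2} pick 2 [2->2 ok]
  13: obs=x cand={0,1} pick 0 [2->0 ok]
  14: obs=x cand={0,1} pick 1 [0->1 ok]
  15: obs=x cand={0,1} pick 1 [1->1 ok]
  16: obs=y cand={2} pick 2 [1->2 ok]
  17: obs=y cand={2} pick 2 [2->2 ok]
  18: obs=x cand={0,1} pick 0 [2->0 ok]
  19: obs=x cand={0,1} pick 0 [0->0 ok]
  20: obs=x cand={0,1} pick 1 [0->1 ok]
  21: obs=y cand={2} pick 2 [1->2 ok]
  22: obs=y cand={2} pick 2 [2->2 ok]
  23: obs=y cand={2} pick 2 [2->2 ok]
  24: obs=y cand={2} pick 2 [2->2 ok]
  25: obs=x cand={0,1} pick 0 [2->0 ok]
  26: obs=x cand={0,1} pick 0 [0->0 ok]
  27: obs=x cand={0,1} pick 0 [0->0 ok]

0,0,0,1,2,0,1,2,0,1,1,2,2,0,1,1,2,2,0,0,1,2,2,2,2,0,0,0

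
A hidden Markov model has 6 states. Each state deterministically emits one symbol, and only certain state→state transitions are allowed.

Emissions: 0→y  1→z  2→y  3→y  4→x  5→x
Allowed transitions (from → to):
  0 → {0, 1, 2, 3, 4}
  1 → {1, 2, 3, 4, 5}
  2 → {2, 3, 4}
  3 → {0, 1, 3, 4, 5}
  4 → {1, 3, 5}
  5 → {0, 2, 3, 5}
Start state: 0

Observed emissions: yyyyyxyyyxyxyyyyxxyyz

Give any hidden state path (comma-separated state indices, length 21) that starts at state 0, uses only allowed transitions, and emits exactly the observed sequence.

  [0] y  {0,2,3}  => 0  start
  [1] y  {0,2,3}  => 3  0->3 ok
  [2] y  {0,2,3}  => 0  3->0 ok
  [3] y  {0,2,3}  => 2  0->2 ok
  [4] y  {0,2,3}  => 2  2->2 ok
  [5] x  {4,5}  => 4  2->4 ok
  [6] y  {0,2,3}  => 3  4->3 ok
  [7] y  {0,2,3}  => 0  3->0 ok
  [8] y  {0,2,3}  => 2  0->2 ok
  [9] x  {4,5}  => 4  2->4 ok
  [10] y  {0,2,3}  => 3  4->3 ok
  [11] x  {4,5}  => 4  3->4 ok
  [12] y  {0,2,3}  => 3  4->3 ok
  [13] y  {0,2,3}  => 0  3->0 ok
  [14] y  {0,2,3}  => 3  0->3 ok
  [15] y  {0,2,3}  => 0  3->0 ok
  [16] x  {4,5}  => 4  0->4 ok
  [17] x  {4,5}  => 5  4->5 ok
  [18] y  {0,2,3}  => 0  5->0 ok
  [19] y  {0,2,3}  => 3  0->3 ok
  [20] z  {1}  => 1  3->1 ok

0,3,0,2,2,4,3,0,2,4,3,4,3,0,3,0,4,5,0,3,1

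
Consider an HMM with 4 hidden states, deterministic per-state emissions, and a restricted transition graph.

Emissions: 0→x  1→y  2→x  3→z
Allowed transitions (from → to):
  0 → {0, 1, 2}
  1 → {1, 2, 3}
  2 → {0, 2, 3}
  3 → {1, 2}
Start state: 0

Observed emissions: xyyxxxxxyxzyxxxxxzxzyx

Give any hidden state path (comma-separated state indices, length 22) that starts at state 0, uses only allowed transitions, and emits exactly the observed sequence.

0,1,1,2,2,0,0,0,1,2,3,1,2,2,0,0,2,3,2,3,1,2

  [0] x  {0,2}  => 0  start
  [1] y  {1}  => 1  0->1 ok
  [2] y  {1}  => 1  1->1 ok
  [3] x  {0,2}  => 2  1->2 ok
  [4] x  {0,2}  => 2  2->2 ok
  [5] x  {0,2}  => 0  2->0 ok
  [6] x  {0,2}  => 0  0->0 ok
  [7] x  {0,2}  => 0  0->0 ok
  [8] y  {1}  => 1  0->1 ok
  [9] x  {0,2}  => 2  1->2 ok
  [10] z  {3}  => 3  2->3 ok
  [11] y  {1}  => 1  3->1 ok
  [12] x  {0,2}  => 2  1->2 ok
  [13] x  {0,2}  => 2  2->2 ok
  [14] x  {0,2}  => 0  2->0 ok
  [15] x  {0,2}  => 0  0->0 ok
  [16] x  {0,2}  => 2  0->2 ok
  [17] z  {3}  => 3  2->3 ok
  [18] x  {0,2}  => 2  3->2 ok
  [19] z  {3}  => 3  2->3 ok
  [20] y  {1}  => 1  3->1 ok
  [21] x  {0,2}  => 2  1->2 ok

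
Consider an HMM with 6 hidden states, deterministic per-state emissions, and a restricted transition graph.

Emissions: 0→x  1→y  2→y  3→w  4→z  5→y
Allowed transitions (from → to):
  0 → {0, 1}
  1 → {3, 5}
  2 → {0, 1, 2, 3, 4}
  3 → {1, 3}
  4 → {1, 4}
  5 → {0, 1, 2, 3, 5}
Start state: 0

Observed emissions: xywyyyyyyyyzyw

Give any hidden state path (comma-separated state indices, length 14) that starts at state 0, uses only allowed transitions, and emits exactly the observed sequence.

  [0] x  {0}  => 0  start
  [1] y  {1,2,5}  => 1  0->1 ok
  [2] w  {3}  => 3  1->3 ok
  [3] y  {1,2,5}  => 1  3->1 ok
  [4] y  {1,2,5}  => 5  1->5 ok
  [5] y  {1,2,5}  => 5  5->5 ok
  [6] y  {1,2,5}  => 2  5->2 ok
  [7] y  {1,2,5}  => 1  2->1 ok
  [8] y  {1,2,5}  => 5  1->5 ok
  [9] y  {1,2,5}  => 5  5->5 ok
  [10] y  {1,2,5}  => 2  5->2 ok
  [11] z  {4}  => 4  2->4 ok
  [12] y  {1,2,5}  => 1  4->1 ok
  [13] w  {3}  => 3  1->3 ok

0,1,3,1,5,5,2,1,5,5,2,4,1,3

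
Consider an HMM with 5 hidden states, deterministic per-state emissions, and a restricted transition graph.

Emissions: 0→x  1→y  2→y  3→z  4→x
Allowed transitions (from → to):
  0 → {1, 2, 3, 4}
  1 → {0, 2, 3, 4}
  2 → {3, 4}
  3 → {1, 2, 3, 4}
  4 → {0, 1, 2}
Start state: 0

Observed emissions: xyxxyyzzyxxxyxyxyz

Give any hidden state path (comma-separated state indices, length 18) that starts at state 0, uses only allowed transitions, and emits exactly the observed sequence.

  t0 'x' -> {0,4}, take 0 (start)
  t1 'y' -> {1,2}, take 2 (0->2 ok)
  t2 'x' -> {0,4}, take 4 (2->4 ok)
  t3 'x' -> {0,4}, take 0 (4->0 ok)
  t4 'y' -> {1,2}, take 1 (0->1 ok)
  t5 'y' -> {1,2}, take 2 (1->2 ok)
  t6 'z' -> {3}, take 3 (2->3 ok)
  t7 'z' -> {3}, take 3 (3->3 ok)
  t8 'y' -> {1,2}, take 1 (3->1 ok)
  t9 'x' -> {0,4}, take 4 (1->4 ok)
  t10 'x' -> {0,4}, take 0 (4->0 ok)
  t11 'x' -> {0,4}, take 4 (0->4 ok)
  t12 'y' -> {1,2}, take 1 (4->1 ok)
  t13 'x' -> {0,4}, take 0 (1->0 ok)
  t14 'y' -> {1,2}, take 1 (0->1 ok)
  t15 'x' -> {0,4}, take 0 (1->0 ok)
  t16 'y' -> {1,2}, take 2 (0->2 ok)
  t17 'z' -> {3}, take 3 (2->3 ok)

0,2,4,0,1,2,3,3,1,4,0,4,1,0,1,0,2,3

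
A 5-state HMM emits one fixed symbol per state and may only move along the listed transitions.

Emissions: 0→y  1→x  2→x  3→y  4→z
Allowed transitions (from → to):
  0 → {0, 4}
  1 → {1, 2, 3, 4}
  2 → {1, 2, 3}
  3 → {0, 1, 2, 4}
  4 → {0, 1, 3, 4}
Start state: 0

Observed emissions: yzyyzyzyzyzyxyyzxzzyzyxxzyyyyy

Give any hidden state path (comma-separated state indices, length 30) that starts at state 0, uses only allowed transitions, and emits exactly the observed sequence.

0,4,0,0,4,0,4,3,4,0,4,3,2,3,0,4,1,4,4,0,4,3,2,1,4,0,0,0,0,0

  0: obs=y cand={0,3} pick 0 [start]
  1: obs=z cand={4} pick 4 [0->4 ok]
  2: obs=y cand={0,3} pick 0 [4->0 ok]
  3: obs=y cand={0,3} pick 0 [0->0 ok]
  4: obs=z cand={4} pick 4 [0->4 ok]
  5: obs=y cand={0,3} pick 0 [4->0 ok]
  6: obs=z cand={4} pick 4 [0->4 ok]
  7: obs=y cand={0,3} pick 3 [4->3 ok]
  8: obs=z cand={4} pick 4 [3->4 ok]
  9: obs=y cand={0,3} pick 0 [4->0 ok]
  10: obs=z cand={4} pick 4 [0->4 ok]
  11: obs=y cand={0,3} pick 3 [4->3 ok]
  12: obs=x cand={1,2} pick 2 [3->2 ok]
  13: obs=y cand={0,3} pick 3 [2->3 ok]
  14: obs=y cand={0,3} pick 0 [3->0 ok]
  15: obs=z cand={4} pick 4 [0->4 ok]
  16: obs=x cand={1,2} pick 1 [4->1 ok]
  17: obs=z cand={4} pick 4 [1->4 ok]
  18: obs=z cand={4} pick 4 [4->4 ok]
  19: obs=y cand={0,3} pick 0 [4->0 ok]
  20: obs=z cand={4} pick 4 [0->4 ok]
  21: obs=y cand={0,3} pick 3 [4->3 ok]
  22: obs=x cand={1,2} pick 2 [3->2 ok]
  23: obs=x cand={1,2} pick 1 [2->1 ok]
  24: obs=z cand={4} pick 4 [1->4 ok]
  25: obs=y cand={0,3} pick 0 [4->0 ok]
  26: obs=y cand={0,3} pick 0 [0->0 ok]
  27: obs=y cand={0,3} pick 0 [0->0 ok]
  28: obs=y cand={0,3} pick 0 [0->0 ok]
  29: obs=y cand={0,3} pick 0 [0->0 ok]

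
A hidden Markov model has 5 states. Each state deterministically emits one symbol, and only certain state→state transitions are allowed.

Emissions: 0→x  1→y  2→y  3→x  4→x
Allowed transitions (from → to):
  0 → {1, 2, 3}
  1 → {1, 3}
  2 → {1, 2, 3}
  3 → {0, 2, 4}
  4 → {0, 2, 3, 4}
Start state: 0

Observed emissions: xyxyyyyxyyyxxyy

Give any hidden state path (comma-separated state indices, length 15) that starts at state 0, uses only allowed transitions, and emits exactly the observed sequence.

0,2,3,2,2,1,1,3,2,1,1,3,0,1,1

  t0 'x' -> {0,3,4}, take 0 (start)
  t1 'y' -> {1,2}, take 2 (0->2 ok)
  t2 'x' -> {0,3,4}, take 3 (2->3 ok)
  t3 'y' -> {1,2}, take 2 (3->2 ok)
  t4 'y' -> {1,2}, take 2 (2->2 ok)
  t5 'y' -> {1,2}, take 1 (2->1 ok)
  t6 'y' -> {1,2}, take 1 (1->1 ok)
  t7 'x' -> {0,3,4}, take 3 (1->3 ok)
  t8 'y' -> {1,2}, take 2 (3->2 ok)
  t9 'y' -> {1,2}, take 1 (2->1 ok)
  t10 'y' -> {1,2}, take 1 (1->1 ok)
  t11 'x' -> {0,3,4}, take 3 (1->3 ok)
  t12 'x' -> {0,3,4}, take 0 (3->0 ok)
  t13 'y' -> {1,2}, take 1 (0->1 ok)
  t14 'y' -> {1,2}, take 1 (1->1 ok)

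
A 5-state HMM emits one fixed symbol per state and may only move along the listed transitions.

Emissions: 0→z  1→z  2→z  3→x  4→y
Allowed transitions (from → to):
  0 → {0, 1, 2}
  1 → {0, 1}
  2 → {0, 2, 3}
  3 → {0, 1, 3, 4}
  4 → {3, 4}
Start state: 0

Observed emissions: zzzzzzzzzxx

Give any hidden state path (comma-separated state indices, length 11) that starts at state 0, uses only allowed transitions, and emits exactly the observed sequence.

0,2,2,0,1,0,0,2,2,3,3

  [0] z  {0,1,2}  => 0  start
  [1] z  {0,1,2}  => 2  0->2 ok
  [2] z  {0,1,2}  => 2  2->2 ok
  [3] z  {0,1,2}  => 0  2->0 ok
  [4] z  {0,1,2}  => 1  0->1 ok
  [5] z  {0,1,2}  => 0  1->0 ok
  [6] z  {0,1,2}  => 0  0->0 ok
  [7] z  {0,1,2}  => 2  0->2 ok
  [8] z  {0,1,2}  => 2  2->2 ok
  [9] x  {3}  => 3  2->3 ok
  [10] x  {3}  => 3  3->3 ok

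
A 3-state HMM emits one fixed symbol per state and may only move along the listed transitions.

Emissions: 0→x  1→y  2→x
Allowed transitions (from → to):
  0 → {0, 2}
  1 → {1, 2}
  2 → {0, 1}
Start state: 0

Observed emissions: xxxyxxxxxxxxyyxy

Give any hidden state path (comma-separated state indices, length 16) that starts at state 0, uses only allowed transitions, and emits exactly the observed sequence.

  t0 'x' -> {0,2}, take 0 (start)
  t1 'x' -> {0,2}, take 0 (0->0 ok)
  t2 'x' -> {0,2}, take 2 (0->2 ok)
  t3 'y' -> {1}, take 1 (2->1 ok)
  t4 'x' -> {0,2}, take 2 (1->2 ok)
  t5 'x' -> {0,2}, take 0 (2->0 ok)
  t6 'x' -> {0,2}, take 0 (0->0 ok)
  t7 'x' -> {0,2}, take 0 (0->0 ok)
  t8 'x' -> {0,2}, take 2 (0->2 ok)
  t9 'x' -> {0,2}, take 0 (2->0 ok)
  t10 'x' -> {0,2}, take 0 (0->0 ok)
  t11 'x' -> {0,2}, take 2 (0->2 ok)
  t12 'y' -> {1}, take 1 (2->1 ok)
  t13 'y' -> {1}, take 1 (1->1 ok)
  t14 'x' -> {0,2}, take 2 (1->2 ok)
  t15 'y' -> {1}, take 1 (2->1 ok)

0,0,2,1,2,0,0,0,2,0,0,2,1,1,2,1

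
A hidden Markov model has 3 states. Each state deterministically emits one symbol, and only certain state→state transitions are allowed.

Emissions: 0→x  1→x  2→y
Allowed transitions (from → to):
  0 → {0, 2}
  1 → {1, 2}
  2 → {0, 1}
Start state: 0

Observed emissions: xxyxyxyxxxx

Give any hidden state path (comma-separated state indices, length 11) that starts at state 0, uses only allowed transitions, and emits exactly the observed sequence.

  0: obs=x cand={0,1} pick 0 [start]
  1: obs=x cand={0,1} pick 0 [0->0 ok]
  2: obs=y cand={2} pick 2 [0->2 ok]
  3: obs=x cand={0,1} pick 0 [2->0 ok]
  4: obs=y cand={2} pick 2 [0->2 ok]
  5: obs=x cand={0,1} pick 0 [2->0 ok]
  6: obs=y cand={2} pick 2 [0->2 ok]
  7: obs=x cand={0,1} pick 1 [2->1 ok]
  8: obs=x cand={0,1} pick 1 [1->1 ok]
  9: obs=x cand={0,1} pick 1 [1->1 ok]
  10: obs=x cand={0,1} pick 1 [1->1 ok]

0,0,2,0,2,0,2,1,1,1,1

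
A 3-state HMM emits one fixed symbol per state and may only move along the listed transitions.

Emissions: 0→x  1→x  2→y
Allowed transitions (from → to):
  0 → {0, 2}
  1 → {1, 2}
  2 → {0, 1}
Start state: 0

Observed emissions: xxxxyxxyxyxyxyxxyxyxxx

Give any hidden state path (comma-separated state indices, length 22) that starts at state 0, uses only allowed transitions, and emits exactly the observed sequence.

0,0,0,0,2,1,1,2,1,2,0,2,1,2,0,0,2,0,2,0,0,0

  t0 'x' -> {0,1}, take 0 (start)
  t1 'x' -> {0,1}, take 0 (0->0 ok)
  t2 'x' -> {0,1}, take 0 (0->0 ok)
  t3 'x' -> {0,1}, take 0 (0->0 ok)
  t4 'y' -> {2}, take 2 (0->2 ok)
  t5 'x' -> {0,1}, take 1 (2->1 ok)
  t6 'x' -> {0,1}, take 1 (1->1 ok)
  t7 'y' -> {2}, take 2 (1->2 ok)
  t8 'x' -> {0,1}, take 1 (2->1 ok)
  t9 'y' -> {2}, take 2 (1->2 ok)
  t10 'x' -> {0,1}, take 0 (2->0 ok)
  t11 'y' -> {2}, take 2 (0->2 ok)
  t12 'x' -> {0,1}, take 1 (2->1 ok)
  t13 'y' -> {2}, take 2 (1->2 ok)
  t14 'x' -> {0,1}, take 0 (2->0 ok)
  t15 'x' -> {0,1}, take 0 (0->0 ok)
  t16 'y' -> {2}, take 2 (0->2 ok)
  t17 'x' -> {0,1}, take 0 (2->0 ok)
  t18 'y' -> {2}, take 2 (0->2 ok)
  t19 'x' -> {0,1}, take 0 (2->0 ok)
  t20 'x' -> {0,1}, take 0 (0->0 ok)
  t21 'x' -> {0,1}, take 0 (0->0 ok)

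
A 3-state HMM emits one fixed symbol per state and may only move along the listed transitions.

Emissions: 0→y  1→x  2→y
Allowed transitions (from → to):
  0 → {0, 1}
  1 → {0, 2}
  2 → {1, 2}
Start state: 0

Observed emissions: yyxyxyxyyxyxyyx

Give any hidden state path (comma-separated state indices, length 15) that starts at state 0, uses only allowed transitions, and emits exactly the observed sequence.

  t0 'y' -> {0,2}, take 0 (start)
  t1 'y' -> {0,2}, take 0 (0->0 ok)
  t2 'x' -> {1}, take 1 (0->1 ok)
  t3 'y' -> {0,2}, take 0 (1->0 ok)
  t4 'x' -> {1}, take 1 (0->1 ok)
  t5 'y' -> {0,2}, take 2 (1->2 ok)
  t6 'x' -> {1}, take 1 (2->1 ok)
  t7 'y' -> {0,2}, take 2 (1->2 ok)
  t8 'y' -> {0,2}, take 2 (2->2 ok)
  t9 'x' -> {1}, take 1 (2->1 ok)
  t10 'y' -> {0,2}, take 0 (1->0 ok)
  t11 'x' -> {1}, take 1 (0->1 ok)
  t12 'y' -> {0,2}, take 2 (1->2 ok)
  t13 'y' -> {0,2}, take 2 (2->2 ok)
  t14 'x' -> {1}, take 1 (2->1 ok)

0,0,1,0,1,2,1,2,2,1,0,1,2,2,1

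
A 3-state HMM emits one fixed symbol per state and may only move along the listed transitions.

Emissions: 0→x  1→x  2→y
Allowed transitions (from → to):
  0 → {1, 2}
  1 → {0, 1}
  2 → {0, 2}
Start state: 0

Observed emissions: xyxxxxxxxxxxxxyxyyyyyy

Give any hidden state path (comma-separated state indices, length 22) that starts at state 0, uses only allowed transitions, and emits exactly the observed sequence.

  0: obs=x cand={0,1} pick 0 [start]
  1: obs=y cand={2} pick 2 [0->2 ok]
  2: obs=x cand={0,1} pick 0 [2->0 ok]
  3: obs=x cand={0,1} pick 1 [0->1 ok]
  4: obs=x cand={0,1} pick 1 [1->1 ok]
  5: obs=x cand={0,1} pick 1 [1->1 ok]
  6: obs=x cand={0,1} pick 1 [1->1 ok]
  7: obs=x cand={0,1} pick 1 [1->1 ok]
  8: obs=x cand={0,1} pick 1 [1->1 ok]
  9: obs=x cand={0,1} pick 1 [1->1 ok]
  10: obs=x cand={0,1} pick 1 [1->1 ok]
  11: obs=x cand={0,1} pick 1 [1->1 ok]
  12: obs=x cand={0,1} pick 1 [1->1 ok]
  13: obs=x cand={0,1} pick 0 [1->0 ok]
  14: obs=y cand={2} pick 2 [0->2 ok]
  15: obs=x cand={0,1} pick 0 [2->0 ok]
  16: obs=y cand={2} pick 2 [0->2 ok]
  17: obs=y cand={2} pick 2 [2->2 ok]
  18: obs=y cand={2} pick 2 [2->2 ok]
  19: obs=y cand={2} pick 2 [2->2 ok]
  20: obs=y cand={2} pick 2 [2->2 ok]
  21: obs=y cand={2} pick 2 [2->2 ok]

0,2,0,1,1,1,1,1,1,1,1,1,1,0,2,0,2,2,2,2,2,2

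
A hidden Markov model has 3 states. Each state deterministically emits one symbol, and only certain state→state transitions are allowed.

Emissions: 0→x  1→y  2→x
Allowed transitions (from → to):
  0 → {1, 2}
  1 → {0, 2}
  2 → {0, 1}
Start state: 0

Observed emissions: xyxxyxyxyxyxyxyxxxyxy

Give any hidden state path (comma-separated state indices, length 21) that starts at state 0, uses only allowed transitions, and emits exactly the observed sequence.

  [0] x  {0,2}  => 0  start
  [1] y  {1}  => 1  0->1 ok
  [2] x  {0,2}  => 0  1->0 ok
  [3] x  {0,2}  => 2  0->2 ok
  [4] y  {1}  => 1  2->1 ok
  [5] x  {0,2}  => 2  1->2 ok
  [6] y  {1}  => 1  2->1 ok
  [7] x  {0,2}  => 2  1->2 ok
  [8] y  {1}  => 1  2->1 ok
  [9] x  {0,2}  => 2  1->2 ok
  [10] y  {1}  => 1  2->1 ok
  [11] x  {0,2}  => 2  1->2 ok
  [12] y  {1}  => 1  2->1 ok
  [13] x  {0,2}  => 0  1->0 ok
  [14] y  {1}  => 1  0->1 ok
  [15] x  {0,2}  => 2  1->2 ok
  [16] x  {0,2}  => 0  2->0 ok
  [17] x  {0,2}  => 2  0->2 ok
  [18] y  {1}  => 1  2->1 ok
  [19] x  {0,2}  => 2  1->2 ok
  [20] y  {1}  => 1  2->1 ok

0,1,0,2,1,2,1,2,1,2,1,2,1,0,1,2,0,2,1,2,1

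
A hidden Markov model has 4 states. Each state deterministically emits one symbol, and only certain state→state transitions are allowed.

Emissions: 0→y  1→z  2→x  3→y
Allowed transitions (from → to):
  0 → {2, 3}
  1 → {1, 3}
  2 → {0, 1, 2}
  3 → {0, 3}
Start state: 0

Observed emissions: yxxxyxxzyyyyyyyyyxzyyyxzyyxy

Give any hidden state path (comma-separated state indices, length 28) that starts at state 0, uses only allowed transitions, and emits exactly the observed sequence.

0,2,2,2,0,2,2,1,3,3,3,0,3,3,0,3,0,2,1,3,3,0,2,1,3,0,2,0

  0: obs=y cand={0,3} pick 0 [start]
  1: obs=x cand={2} pick 2 [0->2 ok]
  2: obs=x cand={2} pick 2 [2->2 ok]
  3: obs=x cand={2} pick 2 [2->2 ok]
  4: obs=y cand={0,3} pick 0 [2->0 ok]
  5: obs=x cand={2} pick 2 [0->2 ok]
  6: obs=x cand={2} pick 2 [2->2 ok]
  7: obs=z cand={1} pick 1 [2->1 ok]
  8: obs=y cand={0,3} pick 3 [1->3 ok]
  9: obs=y cand={0,3} pick 3 [3->3 ok]
  10: obs=y cand={0,3} pick 3 [3->3 ok]
  11: obs=y cand={0,3} pick 0 [3->0 ok]
  12: obs=y cand={0,3} pick 3 [0->3 ok]
  13: obs=y cand={0,3} pick 3 [3->3 ok]
  14: obs=y cand={0,3} pick 0 [3->0 ok]
  15: obs=y cand={0,3} pick 3 [0->3 ok]
  16: obs=y cand={0,3} pick 0 [3->0 ok]
  17: obs=x cand={2} pick 2 [0->2 ok]
  18: obs=z cand={1} pick 1 [2->1 ok]
  19: obs=y cand={0,3} pick 3 [1->3 ok]
  20: obs=y cand={0,3} pick 3 [3->3 ok]
  21: obs=y cand={0,3} pick 0 [3->0 ok]
  22: obs=x cand={2} pick 2 [0->2 ok]
  23: obs=z cand={1} pick 1 [2->1 ok]
  24: obs=y cand={0,3} pick 3 [1->3 ok]
  25: obs=y cand={0,3} pick 0 [3->0 ok]
  26: obs=x cand={2} pick 2 [0->2 ok]
  27: obs=y cand={0,3} pick 0 [2->0 ok]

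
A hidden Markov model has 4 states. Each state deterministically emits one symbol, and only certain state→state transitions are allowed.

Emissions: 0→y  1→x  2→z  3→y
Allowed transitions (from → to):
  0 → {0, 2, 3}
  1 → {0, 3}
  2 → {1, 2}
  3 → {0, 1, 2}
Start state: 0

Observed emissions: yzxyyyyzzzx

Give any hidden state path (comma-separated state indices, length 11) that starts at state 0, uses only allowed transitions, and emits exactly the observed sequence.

  t0 'y' -> {0,3}, take 0 (start)
  t1 'z' -> {2}, take 2 (0->2 ok)
  t2 'x' -> {1}, take 1 (2->1 ok)
  t3 'y' -> {0,3}, take 0 (1->0 ok)
  t4 'y' -> {0,3}, take 0 (0->0 ok)
  t5 'y' -> {0,3}, take 3 (0->3 ok)
  t6 'y' -> {0,3}, take 0 (3->0 ok)
  t7 'z' -> {2}, take 2 (0->2 ok)
  t8 'z' -> {2}, take 2 (2->2 ok)
  t9 'z' -> {2}, take 2 (2->2 ok)
  t10 'x' -> {1}, take 1 (2->1 ok)

0,2,1,0,0,3,0,2,2,2,1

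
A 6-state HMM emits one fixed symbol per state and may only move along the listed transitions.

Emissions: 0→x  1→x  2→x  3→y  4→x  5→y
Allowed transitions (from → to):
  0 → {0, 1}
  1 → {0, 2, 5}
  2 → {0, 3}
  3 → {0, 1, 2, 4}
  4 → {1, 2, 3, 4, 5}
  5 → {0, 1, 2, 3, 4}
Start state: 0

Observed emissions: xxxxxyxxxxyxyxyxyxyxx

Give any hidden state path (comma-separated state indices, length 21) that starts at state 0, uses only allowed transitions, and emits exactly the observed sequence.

0,0,1,0,1,5,1,0,0,1,5,4,5,2,3,2,3,4,3,4,4

  pos 0: x in {0,1,2,4}, choose 0; start
  pos 1: x in {0,1,2,4}, choose 0; 0->0 ok
  pos 2: x in {0,1,2,4}, choose 1; 0->1 ok
  pos 3: x in {0,1,2,4}, choose 0; 1->0 ok
  pos 4: x in {0,1,2,4}, choose 1; 0->1 ok
  pos 5: y in {3,5}, choose 5; 1->5 ok
  pos 6: x in {0,1,2,4}, choose 1; 5->1 ok
  pos 7: x in {0,1,2,4}, choose 0; 1->0 ok
  pos 8: x in {0,1,2,4}, choose 0; 0->0 ok
  pos 9: x in {0,1,2,4}, choose 1; 0->1 ok
  pos 10: y in {3,5}, choose 5; 1->5 ok
  pos 11: x in {0,1,2,4}, choose 4; 5->4 ok
  pos 12: y in {3,5}, choose 5; 4->5 ok
  pos 13: x in {0,1,2,4}, choose 2; 5->2 ok
  pos 14: y in {3,5}, choose 3; 2->3 ok
  pos 15: x in {0,1,2,4}, choose 2; 3->2 ok
  pos 16: y in {3,5}, choose 3; 2->3 ok
  pos 17: x in {0,1,2,4}, choose 4; 3->4 ok
  pos 18: y in {3,5}, choose 3; 4->3 ok
  pos 19: x in {0,1,2,4}, choose 4; 3->4 ok
  pos 20: x in {0,1,2,4}, choose 4; 4->4 ok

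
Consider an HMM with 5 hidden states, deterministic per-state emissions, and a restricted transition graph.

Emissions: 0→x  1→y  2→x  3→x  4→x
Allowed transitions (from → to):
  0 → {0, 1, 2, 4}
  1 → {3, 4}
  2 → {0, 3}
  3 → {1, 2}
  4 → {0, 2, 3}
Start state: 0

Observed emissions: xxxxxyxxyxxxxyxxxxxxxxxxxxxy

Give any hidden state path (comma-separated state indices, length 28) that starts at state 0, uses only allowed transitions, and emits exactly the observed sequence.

  0: obs=x cand={0,2,3,4} pick 0 [start]
  1: obs=x cand={0,2,3,4} pick 0 [0->0 ok]
  2: obs=x cand={0,2,3,4} pick 0 [0->0 ok]
  3: obs=x cand={0,2,3,4} pick 2 [0->2 ok]
  4: obs=x cand={0,2,3,4} pick 0 [2->0 ok]
  5: obs=y cand={1} pick 1 [0->1 ok]
  6: obs=x cand={0,2,3,4} pick 4 [1->4 ok]
  7: obs=x cand={0,2,3,4} pick 3 [4->3 ok]
  8: obs=y cand={1} pick 1 [3->1 ok]
  9: obs=x cand={0,2,3,4} pick 4 [1->4 ok]
  10: obs=x cand={0,2,3,4} pick 3 [4->3 ok]
  11: obs=x cand={0,2,3,4} pick 2 [3->2 ok]
  12: obs=x cand={0,2,3,4} pick 0 [2->0 ok]
  13: obs=y cand={1} pick 1 [0->1 ok]
  14: obs=x cand={0,2,3,4} pick 3 [1->3 ok]
  15: obs=x cand={0,2,3,4} pick 2 [3->2 ok]
  16: obs=x cand={0,2,3,4} pick 3 [2->3 ok]
  17: obs=x cand={0,2,3,4} pick 2 [3->2 ok]
  18: obs=x cand={0,2,3,4} pick 0 [2->0 ok]
  19: obs=x cand={0,2,3,4} pick 2 [0->2 ok]
  20: obs=x cand={0,2,3,4} pick 3 [2->3 ok]
  21: obs=x cand={0,2,3,4} pick 2 [3->2 ok]
  22: obs=x cand={0,2,3,4} pick 3 [2->3 ok]
  23: obs=x cand={0,2,3,4} pick 2 [3->2 ok]
  24: obs=x cand={0,2,3,4} pick 0 [2->0 ok]
  25: obs=x cand={0,2,3,4} pick 2 [0->2 ok]
  26: obs=x cand={0,2,3,4} pick 3 [2->3 ok]
  27: obs=y cand={1} pick 1 [3->1 ok]

0,0,0,2,0,1,4,3,1,4,3,2,0,1,3,2,3,2,0,2,3,2,3,2,0,2,3,1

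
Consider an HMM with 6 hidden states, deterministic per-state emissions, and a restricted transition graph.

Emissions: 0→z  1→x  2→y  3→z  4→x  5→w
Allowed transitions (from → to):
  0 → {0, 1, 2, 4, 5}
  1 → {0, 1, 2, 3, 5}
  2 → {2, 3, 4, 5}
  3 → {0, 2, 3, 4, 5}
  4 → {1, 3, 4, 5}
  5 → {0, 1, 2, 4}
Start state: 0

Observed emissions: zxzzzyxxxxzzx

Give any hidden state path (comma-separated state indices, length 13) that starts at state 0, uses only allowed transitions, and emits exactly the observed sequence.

  0: obs=z cand={0,3} pick 0 [start]
  1: obs=x cand={1,4} pick 4 [0->4 ok]
  2: obs=z cand={0,3} pick 3 [4->3 ok]
  3: obs=z cand={0,3} pick 3 [3->3 ok]
  4: obs=z cand={0,3} pick 0 [3->0 ok]
  5: obs=y cand={2} pick 2 [0->2 ok]
  6: obs=x cand={1,4} pick 4 [2->4 ok]
  7: obs=x cand={1,4} pick 4 [4->4 ok]
  8: obs=x cand={1,4} pick 1 [4->1 ok]
  9: obs=x cand={1,4} pick 1 [1->1 ok]
  10: obs=z cand={0,3} pick 3 [1->3 ok]
  11: obs=z cand={0,3} pick 3 [3->3 ok]
  12: obs=x cand={1,4} pick 4 [3->4 ok]

0,4,3,3,0,2,4,4,1,1,3,3,4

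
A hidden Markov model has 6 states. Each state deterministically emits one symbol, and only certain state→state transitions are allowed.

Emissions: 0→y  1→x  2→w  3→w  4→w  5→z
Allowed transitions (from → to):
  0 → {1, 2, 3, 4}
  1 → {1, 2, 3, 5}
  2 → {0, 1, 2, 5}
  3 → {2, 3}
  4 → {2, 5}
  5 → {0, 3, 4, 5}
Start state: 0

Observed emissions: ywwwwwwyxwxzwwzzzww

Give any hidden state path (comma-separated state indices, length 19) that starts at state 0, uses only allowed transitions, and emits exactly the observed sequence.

  pos 0: y in {0}, choose 0; start
  pos 1: w in {2,3,4}, choose 3; 0->3 ok
  pos 2: w in {2,3,4}, choose 3; 3->3 ok
  pos 3: w in {2,3,4}, choose 3; 3->3 ok
  pos 4: w in {2,3,4}, choose 3; 3->3 ok
  pos 5: w in {2,3,4}, choose 3; 3->3 ok
  pos 6: w in {2,3,4}, choose 2; 3->2 ok
  pos 7: y in {0}, choose 0; 2->0 ok
  pos 8: x in {1}, choose 1; 0->1 ok
  pos 9: w in {2,3,4}, choose 2; 1->2 ok
  pos 10: x in {1}, choose 1; 2->1 ok
  pos 11: z in {5}, choose 5; 1->5 ok
  pos 12: w in {2,3,4}, choose 3; 5->3 ok
  pos 13: w in {2,3,4}, choose 2; 3->2 ok
  pos 14: z in {5}, choose 5; 2->5 ok
  pos 15: z in {5}, choose 5; 5->5 ok
  pos 16: z in {5}, choose 5; 5->5 ok
  pos 17: w in {2,3,4}, choose 4; 5->4 ok
  pos 18: w in {2,3,4}, choose 2; 4->2 ok

0,3,3,3,3,3,2,0,1,2,1,5,3,2,5,5,5,4,2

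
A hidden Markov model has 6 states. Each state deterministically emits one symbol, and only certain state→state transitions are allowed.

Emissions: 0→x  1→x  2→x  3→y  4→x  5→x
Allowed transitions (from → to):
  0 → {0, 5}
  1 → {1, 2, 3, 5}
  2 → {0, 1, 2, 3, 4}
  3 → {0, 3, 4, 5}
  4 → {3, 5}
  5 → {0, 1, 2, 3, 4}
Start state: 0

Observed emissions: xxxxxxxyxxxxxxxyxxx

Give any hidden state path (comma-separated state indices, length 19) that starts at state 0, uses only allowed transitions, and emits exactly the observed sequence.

  [0] x  {0,1,2,4,5}  => 0  start
  [1] x  {0,1,2,4,5}  => 5  0->5 ok
  [2] x  {0,1,2,4,5}  => 1  5->1 ok
  [3] x  {0,1,2,4,5}  => 5  1->5 ok
  [4] x  {0,1,2,4,5}  => 0  5->0 ok
  [5] x  {0,1,2,4,5}  => 0  0->0 ok
  [6] x  {0,1,2,4,5}  => 5  0->5 ok
  [7] y  {3}  => 3  5->3 ok
  [8] x  {0,1,2,4,5}  => 4  3->4 ok
  [9] x  {0,1,2,4,5}  => 5  4->5 ok
  [10] x  {0,1,2,4,5}  => 2  5->2 ok
  [11] x  {0,1,2,4,5}  => 1  2->1 ok
  [12] x  {0,1,2,4,5}  => 2  1->2 ok
  [13] x  {0,1,2,4,5}  => 2  2->2 ok
  [14] x  {0,1,2,4,5}  => 1  2->1 ok
  [15] y  {3}  => 3  1->3 ok
  [16] x  {0,1,2,4,5}  => 0  3->0 ok
  [17] x  {0,1,2,4,5}  => 0  0->0 ok
  [18] x  {0,1,2,4,5}  => 0  0->0 ok

0,5,1,5,0,0,5,3,4,5,2,1,2,2,1,3,0,0,0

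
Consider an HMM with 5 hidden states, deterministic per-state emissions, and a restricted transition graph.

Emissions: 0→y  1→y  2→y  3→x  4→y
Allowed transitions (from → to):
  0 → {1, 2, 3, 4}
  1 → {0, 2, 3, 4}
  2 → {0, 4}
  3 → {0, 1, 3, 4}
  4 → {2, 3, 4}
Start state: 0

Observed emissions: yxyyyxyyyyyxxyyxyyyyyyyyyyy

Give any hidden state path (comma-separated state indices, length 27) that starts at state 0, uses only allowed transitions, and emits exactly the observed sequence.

0,3,4,4,4,3,4,2,4,2,4,3,3,0,1,3,0,1,0,2,4,4,4,2,0,4,4

  pos 0: y in {0,1,2,4}, choose 0; start
  pos 1: x in {3}, choose 3; 0->3 ok
  pos 2: y in {0,1,2,4}, choose 4; 3->4 ok
  pos 3: y in {0,1,2,4}, choose 4; 4->4 ok
  pos 4: y in {0,1,2,4}, choose 4; 4->4 ok
  pos 5: x in {3}, choose 3; 4->3 ok
  pos 6: y in {0,1,2,4}, choose 4; 3->4 ok
  pos 7: y in {0,1,2,4}, choose 2; 4->2 ok
  pos 8: y in {0,1,2,4}, choose 4; 2->4 ok
  pos 9: y in {0,1,2,4}, choose 2; 4->2 ok
  pos 10: y in {0,1,2,4}, choose 4; 2->4 ok
  pos 11: x in {3}, choose 3; 4->3 ok
  pos 12: x in {3}, choose 3; 3->3 ok
  pos 13: y in {0,1,2,4}, choose 0; 3->0 ok
  pos 14: y in {0,1,2,4}, choose 1; 0->1 ok
  pos 15: x in {3}, choose 3; 1->3 ok
  pos 16: y in {0,1,2,4}, choose 0; 3->0 ok
  pos 17: y in {0,1,2,4}, choose 1; 0->1 ok
  pos 18: y in {0,1,2,4}, choose 0; 1->0 ok
  pos 19: y in {0,1,2,4}, choose 2; 0->2 ok
  pos 20: y in {0,1,2,4}, choose 4; 2->4 ok
  pos 21: y in {0,1,2,4}, choose 4; 4->4 ok
  pos 22: y in {0,1,2,4}, choose 4; 4->4 ok
  pos 23: y in {0,1,2,4}, choose 2; 4->2 ok
  pos 24: y in {0,1,2,4}, choose 0; 2->0 ok
  pos 25: y in {0,1,2,4}, choose 4; 0->4 ok
  pos 26: y in {0,1,2,4}, choose 4; 4->4 ok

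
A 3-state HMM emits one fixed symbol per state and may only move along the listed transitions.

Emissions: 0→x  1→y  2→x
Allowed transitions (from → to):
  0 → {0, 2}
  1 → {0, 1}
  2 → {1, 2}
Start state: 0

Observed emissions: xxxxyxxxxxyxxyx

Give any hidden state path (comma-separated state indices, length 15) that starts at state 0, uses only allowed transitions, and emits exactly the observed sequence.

0,0,2,2,1,0,0,0,2,2,1,0,2,1,0

  0: obs=x cand={0,2} pick 0 [start]
  1: obs=x cand={0,2} pick 0 [0->0 ok]
  2: obs=x cand={0,2} pick 2 [0->2 ok]
  3: obs=x cand={0,2} pick 2 [2->2 ok]
  4: obs=y cand={1} pick 1 [2->1 ok]
  5: obs=x cand={0,2} pick 0 [1->0 ok]
  6: obs=x cand={0,2} pick 0 [0->0 ok]
  7: obs=x cand={0,2} pick 0 [0->0 ok]
  8: obs=x cand={0,2} pick 2 [0->2 ok]
  9: obs=x cand={0,2} pick 2 [2->2 ok]
  10: obs=y cand={1} pick 1 [2->1 ok]
  11: obs=x cand={0,2} pick 0 [1->0 ok]
  12: obs=x cand={0,2} pick 2 [0->2 ok]
  13: obs=y cand={1} pick 1 [2->1 ok]
  14: obs=x cand={0,2} pick 0 [1->0 ok]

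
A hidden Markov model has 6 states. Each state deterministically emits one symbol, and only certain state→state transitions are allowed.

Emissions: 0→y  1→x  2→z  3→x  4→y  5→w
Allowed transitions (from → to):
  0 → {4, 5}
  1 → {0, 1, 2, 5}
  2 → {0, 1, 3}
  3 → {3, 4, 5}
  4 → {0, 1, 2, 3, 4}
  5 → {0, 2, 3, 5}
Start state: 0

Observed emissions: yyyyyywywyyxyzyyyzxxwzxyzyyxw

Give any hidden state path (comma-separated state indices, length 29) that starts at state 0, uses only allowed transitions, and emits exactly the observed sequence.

  t0 'y' -> {0,4}, take 0 (start)
  t1 'y' -> {0,4}, take 4 (0->4 ok)
  t2 'y' -> {0,4}, take 4 (4->4 ok)
  t3 'y' -> {0,4}, take 4 (4->4 ok)
  t4 'y' -> {0,4}, take 4 (4->4 ok)
  t5 'y' -> {0,4}, take 0 (4->0 ok)
  t6 'w' -> {5}, take 5 (0->5 ok)
  t7 'y' -> {0,4}, take 0 (5->0 ok)
  t8 'w' -> {5}, take 5 (0->5 ok)
  t9 'y' -> {0,4}, take 0 (5->0 ok)
  t10 'y' -> {0,4}, take 4 (0->4 ok)
  t11 'x' -> {1,3}, take 3 (4->3 ok)
  t12 'y' -> {0,4}, take 4 (3->4 ok)
  t13 'z' -> {2}, take 2 (4->2 ok)
  t14 'y' -> {0,4}, take 0 (2->0 ok)
  t15 'y' -> {0,4}, take 4 (0->4 ok)
  t16 'y' -> {0,4}, take 4 (4->4 ok)
  t17 'z' -> {2}, take 2 (4->2 ok)
  t18 'x' -> {1,3}, take 3 (2->3 ok)
  t19 'x' -> {1,3}, take 3 (3->3 ok)
  t20 'w' -> {5}, take 5 (3->5 ok)
  t21 'z' -> {2}, take 2 (5->2 ok)
  t22 'x' -> {1,3}, take 3 (2->3 ok)
  t23 'y' -> {0,4}, take 4 (3->4 ok)
  t24 'z' -> {2}, take 2 (4->2 ok)
  t25 'y' -> {0,4}, take 0 (2->0 ok)
  t26 'y' -> {0,4}, take 4 (0->4 ok)
  t27 'x' -> {1,3}, take 3 (4->3 ok)
  t28 'w' -> {5}, take 5 (3->5 ok)

0,4,4,4,4,0,5,0,5,0,4,3,4,2,0,4,4,2,3,3,5,2,3,4,2,0,4,3,5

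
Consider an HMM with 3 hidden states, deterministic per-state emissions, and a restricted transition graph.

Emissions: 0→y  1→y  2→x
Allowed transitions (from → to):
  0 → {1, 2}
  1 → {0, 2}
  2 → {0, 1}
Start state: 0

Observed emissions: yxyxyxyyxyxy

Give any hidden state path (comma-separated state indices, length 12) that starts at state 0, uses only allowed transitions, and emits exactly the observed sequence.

0,2,1,2,1,2,0,1,2,0,2,0

  0: obs=y cand={0,1} pick 0 [start]
  1: obs=x cand={2} pick 2 [0->2 ok]
  2: obs=y cand={0,1} pick 1 [2->1 ok]
  3: obs=x cand={2} pick 2 [1->2 ok]
  4: obs=y cand={0,1} pick 1 [2->1 ok]
  5: obs=x cand={2} pick 2 [1->2 ok]
  6: obs=y cand={0,1} pick 0 [2->0 ok]
  7: obs=y cand={0,1} pick 1 [0->1 ok]
  8: obs=x cand={2} pick 2 [1->2 ok]
  9: obs=y cand={0,1} pick 0 [2->0 ok]
  10: obs=x cand={2} pick 2 [0->2 ok]
  11: obs=y cand={0,1} pick 0 [2->0 ok]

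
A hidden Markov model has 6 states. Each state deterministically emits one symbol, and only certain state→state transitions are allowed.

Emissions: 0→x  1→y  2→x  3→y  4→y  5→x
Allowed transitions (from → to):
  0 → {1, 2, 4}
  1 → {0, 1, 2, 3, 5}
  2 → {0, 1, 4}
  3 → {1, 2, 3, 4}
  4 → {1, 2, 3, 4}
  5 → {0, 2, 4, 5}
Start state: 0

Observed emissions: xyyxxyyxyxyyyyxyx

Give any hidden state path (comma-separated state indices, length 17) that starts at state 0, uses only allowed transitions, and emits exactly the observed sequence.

  pos 0: x in {0,2,5}, choose 0; start
  pos 1: y in {1,3,4}, choose 4; 0->4 ok
  pos 2: y in {1,3,4}, choose 1; 4->1 ok
  pos 3: x in {0,2,5}, choose 5; 1->5 ok
  pos 4: x in {0,2,5}, choose 2; 5->2 ok
  pos 5: y in {1,3,4}, choose 4; 2->4 ok
  pos 6: y in {1,3,4}, choose 4; 4->4 ok
  pos 7: x in {0,2,5}, choose 2; 4->2 ok
  pos 8: y in {1,3,4}, choose 1; 2->1 ok
  pos 9: x in {0,2,5}, choose 5; 1->5 ok
  pos 10: y in {1,3,4}, choose 4; 5->4 ok
  pos 11: y in {1,3,4}, choose 3; 4->3 ok
  pos 12: y in {1,3,4}, choose 3; 3->3 ok
  pos 13: y in {1,3,4}, choose 1; 3->1 ok
  pos 14: x in {0,2,5}, choose 2; 1->2 ok
  pos 15: y in {1,3,4}, choose 4; 2->4 ok
  pos 16: x in {0,2,5}, choose 2; 4->2 ok

0,4,1,5,2,4,4,2,1,5,4,3,3,1,2,4,2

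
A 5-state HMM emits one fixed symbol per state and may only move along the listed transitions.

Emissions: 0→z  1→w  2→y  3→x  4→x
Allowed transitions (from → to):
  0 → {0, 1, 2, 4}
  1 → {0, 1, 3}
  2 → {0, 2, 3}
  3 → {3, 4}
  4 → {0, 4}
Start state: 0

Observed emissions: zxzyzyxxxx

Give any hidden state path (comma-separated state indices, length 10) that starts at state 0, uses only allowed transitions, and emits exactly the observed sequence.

  pos 0: z in {0}, choose 0; start
  pos 1: x in {3,4}, choose 4; 0->4 ok
  pos 2: z in {0}, choose 0; 4->0 ok
  pos 3: y in {2}, choose 2; 0->2 ok
  pos 4: z in {0}, choose 0; 2->0 ok
  pos 5: y in {2}, choose 2; 0->2 ok
  pos 6: x in {3,4}, choose 3; 2->3 ok
  pos 7: x in {3,4}, choose 3; 3->3 ok
  pos 8: x in {3,4}, choose 3; 3->3 ok
  pos 9: x in {3,4}, choose 4; 3->4 ok

0,4,0,2,0,2,3,3,3,4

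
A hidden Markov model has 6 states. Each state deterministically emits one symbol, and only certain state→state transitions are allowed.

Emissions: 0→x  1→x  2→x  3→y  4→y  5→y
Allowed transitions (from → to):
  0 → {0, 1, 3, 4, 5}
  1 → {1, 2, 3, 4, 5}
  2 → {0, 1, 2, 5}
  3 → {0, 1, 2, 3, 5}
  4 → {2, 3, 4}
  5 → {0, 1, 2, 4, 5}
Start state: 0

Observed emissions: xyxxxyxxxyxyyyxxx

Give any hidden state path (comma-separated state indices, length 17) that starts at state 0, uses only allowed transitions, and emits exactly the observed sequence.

  0: obs=x cand={0,1,2} pick 0 [start]
  1: obs=y cand={3,4,5} pick 3 [0->3 ok]
  2: obs=x cand={0,1,2} pick 0 [3->0 ok]
  3: obs=x cand={0,1,2} pick 1 [0->1 ok]
  4: obs=x cand={0,1,2} pick 1 [1->1 ok]
  5: obs=y cand={3,4,5} pick 4 [1->4 ok]
  6: obs=x cand={0,1,2} pick 2 [4->2 ok]
  7: obs=x cand={0,1,2} pick 0 [2->0 ok]
  8: obs=x cand={0,1,2} pick 0 [0->0 ok]
  9: obs=y cand={3,4,5} pick 4 [0->4 ok]
  10: obs=x cand={0,1,2} pick 2 [4->2 ok]
  11: obs=y cand={3,4,5} pick 5 [2->5 ok]
  12: obs=y cand={3,4,5} pick 5 [5->5 ok]
  13: obs=y cand={3,4,5} pick 5 [5->5 ok]
  14: obs=x cand={0,1,2} pick 2 [5->2 ok]
  15: obs=x cand={0,1,2} pick 2 [2->2 ok]
  16: obs=x cand={0,1,2} pick 1 [2->1 ok]

0,3,0,1,1,4,2,0,0,4,2,5,5,5,2,2,1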